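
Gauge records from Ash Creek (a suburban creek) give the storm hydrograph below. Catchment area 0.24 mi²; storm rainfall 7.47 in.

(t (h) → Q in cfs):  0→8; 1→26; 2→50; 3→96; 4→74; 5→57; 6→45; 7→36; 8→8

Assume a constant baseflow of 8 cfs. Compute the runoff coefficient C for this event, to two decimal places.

C ≈ 0.28

ΣQ_DR = 328.0 cfs; V = ΣQ_DR·Δt = 1.181 × 10^6 ft³.
Runoff depth d = V / A = 2.118 in.
C = d / P = 2.118 / 7.47 = 0.28.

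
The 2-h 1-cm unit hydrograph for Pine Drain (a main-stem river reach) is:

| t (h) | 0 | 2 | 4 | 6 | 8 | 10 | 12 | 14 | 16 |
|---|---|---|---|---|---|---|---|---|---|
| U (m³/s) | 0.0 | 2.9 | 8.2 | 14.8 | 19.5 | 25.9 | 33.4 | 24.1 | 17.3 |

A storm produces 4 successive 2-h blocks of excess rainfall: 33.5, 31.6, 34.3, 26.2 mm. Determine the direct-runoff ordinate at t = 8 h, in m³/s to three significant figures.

Q ≈ 148 m³/s

By discrete convolution, Q_j = Σ (P_i / 10 mm) · U_{j−i}.
At t = 8 h (j=4): Q = (33.5/10)·19.5 + (31.6/10)·14.8 + (34.3/10)·8.2 + (26.2/10)·2.9 = 148 m³/s.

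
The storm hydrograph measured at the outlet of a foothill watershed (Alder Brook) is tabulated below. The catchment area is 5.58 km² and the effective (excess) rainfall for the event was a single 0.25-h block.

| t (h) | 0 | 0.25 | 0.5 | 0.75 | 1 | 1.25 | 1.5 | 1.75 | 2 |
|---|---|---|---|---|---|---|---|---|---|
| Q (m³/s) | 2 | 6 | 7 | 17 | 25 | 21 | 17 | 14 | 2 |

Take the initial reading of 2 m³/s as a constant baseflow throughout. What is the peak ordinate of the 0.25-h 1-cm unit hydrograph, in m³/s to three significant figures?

U_p ≈ 15.3 m³/s

Direct runoff: 0.0, 4.0, 5.0, 15.0, 23.0, 19.0, 15.0, 12.0, 0.0 m³/s; ΣQ_DR = 93.00 m³/s, peak = 23.0 m³/s.
Runoff depth d = ΣQ_DR·Δt / A = 93.00 × 900 / (5.58 km²) = 15.00 mm.
The 1-cm UH is the DRH scaled by (10 mm)/d, so U_p = 23.0 × 10/15.00 = 15.3 m³/s.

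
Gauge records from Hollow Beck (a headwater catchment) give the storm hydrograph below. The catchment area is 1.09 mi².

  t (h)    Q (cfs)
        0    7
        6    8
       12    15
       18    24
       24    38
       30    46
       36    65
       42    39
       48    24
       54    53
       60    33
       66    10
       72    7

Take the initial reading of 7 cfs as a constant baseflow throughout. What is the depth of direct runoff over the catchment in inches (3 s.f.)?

Direct runoff: 0.0, 1.0, 8.0, 17.0, 31.0, 39.0, 58.0, 32.0, 17.0, 46.0, 26.0, 3.0, 0.0 cfs; ΣQ_DR = 278.0 cfs.
V = ΣQ_DR · Δt = 278.0 × 21600 s = 6.005 × 10^6 ft³.
Over A = 1.09 mi², depth = V / A = 2.37 in.

d ≈ 2.37 in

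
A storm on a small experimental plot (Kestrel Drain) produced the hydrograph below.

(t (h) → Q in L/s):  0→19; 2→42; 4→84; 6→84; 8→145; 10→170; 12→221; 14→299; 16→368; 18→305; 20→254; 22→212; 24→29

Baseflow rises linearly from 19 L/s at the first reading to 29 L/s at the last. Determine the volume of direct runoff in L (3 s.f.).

V ≈ 1.38 × 10^7 L

Direct-runoff ordinates (Q − Q_b): 0.00, 22.17, 63.33, 62.50, 122.67, 146.83, 197.00, 274.17, 342.33, 278.50, 226.67, 183.83, 0.00 L/s.
ΣQ_DR = 1920 L/s.
With Δt = 2 h = 7200 s, V = ΣQ_DR · Δt = 1920 × 7200 = 1.38 × 10^7 L.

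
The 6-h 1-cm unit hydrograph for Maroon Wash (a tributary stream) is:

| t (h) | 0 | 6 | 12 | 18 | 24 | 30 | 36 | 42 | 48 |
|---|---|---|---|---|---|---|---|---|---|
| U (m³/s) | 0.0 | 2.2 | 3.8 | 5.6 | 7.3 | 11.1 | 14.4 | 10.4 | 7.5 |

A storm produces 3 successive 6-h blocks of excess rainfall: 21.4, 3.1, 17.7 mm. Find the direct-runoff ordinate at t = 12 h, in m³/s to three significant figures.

Q ≈ 8.81 m³/s

By discrete convolution, Q_j = Σ (P_i / 10 mm) · U_{j−i}.
At t = 12 h (j=2): Q = (21.4/10)·3.8 + (3.1/10)·2.2 + (17.7/10)·0.0 = 8.81 m³/s.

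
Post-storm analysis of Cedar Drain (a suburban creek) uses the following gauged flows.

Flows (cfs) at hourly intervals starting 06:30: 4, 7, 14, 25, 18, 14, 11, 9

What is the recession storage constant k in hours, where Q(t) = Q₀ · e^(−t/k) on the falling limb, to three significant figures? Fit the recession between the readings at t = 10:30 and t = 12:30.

k ≈ 4.06 h

On the falling limb, Q drops from 18 to 11 cfs between t = 10:30 and t = 12:30 (Δt = 2 h).
k = −Δt / ln(Q₂/Q₁) = −2 / ln(11/18) = 4.06 h.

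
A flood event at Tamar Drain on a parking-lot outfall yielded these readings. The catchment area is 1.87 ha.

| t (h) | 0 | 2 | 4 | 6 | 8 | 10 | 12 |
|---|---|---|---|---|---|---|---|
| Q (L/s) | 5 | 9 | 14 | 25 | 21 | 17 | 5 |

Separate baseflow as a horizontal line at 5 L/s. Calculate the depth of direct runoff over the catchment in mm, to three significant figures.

Direct runoff: 0.0, 4.0, 9.0, 20.0, 16.0, 12.0, 0.0 L/s; ΣQ_DR = 61.00 L/s.
V = ΣQ_DR · Δt = 61.00 × 7200 s = 4.392 × 10^5 L.
Over A = 1.87 ha, depth = V / A = 23.5 mm.

d ≈ 23.5 mm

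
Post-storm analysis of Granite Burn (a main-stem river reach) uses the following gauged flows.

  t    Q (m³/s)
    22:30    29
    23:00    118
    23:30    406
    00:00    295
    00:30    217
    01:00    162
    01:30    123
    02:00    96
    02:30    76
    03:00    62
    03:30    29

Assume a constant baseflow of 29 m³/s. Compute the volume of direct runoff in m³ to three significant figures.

V ≈ 2.33 × 10^6 m³

Direct-runoff ordinates (Q − Q_b): 0.0, 89.0, 377.0, 266.0, 188.0, 133.0, 94.0, 67.0, 47.0, 33.0, 0.0 m³/s.
ΣQ_DR = 1294 m³/s.
With Δt = 0.5 h = 1800 s, V = ΣQ_DR · Δt = 1294 × 1800 = 2.33 × 10^6 m³.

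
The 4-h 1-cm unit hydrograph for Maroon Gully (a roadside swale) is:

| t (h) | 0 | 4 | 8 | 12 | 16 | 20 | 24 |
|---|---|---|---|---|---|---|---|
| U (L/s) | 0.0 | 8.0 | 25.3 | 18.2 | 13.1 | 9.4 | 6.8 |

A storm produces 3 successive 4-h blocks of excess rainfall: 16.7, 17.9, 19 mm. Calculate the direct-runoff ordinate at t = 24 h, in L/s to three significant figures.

Q ≈ 53.1 L/s

By discrete convolution, Q_j = Σ (P_i / 10 mm) · U_{j−i}.
At t = 24 h (j=6): Q = (16.7/10)·6.8 + (17.9/10)·9.4 + (19/10)·13.1 = 53.1 L/s.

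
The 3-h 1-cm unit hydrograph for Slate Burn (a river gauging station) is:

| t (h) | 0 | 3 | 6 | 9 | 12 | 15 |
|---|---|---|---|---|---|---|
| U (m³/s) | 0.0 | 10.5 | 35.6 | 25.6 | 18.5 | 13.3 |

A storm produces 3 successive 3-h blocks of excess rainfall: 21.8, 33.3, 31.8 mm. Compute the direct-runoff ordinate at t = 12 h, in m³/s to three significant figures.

Q ≈ 239 m³/s

By discrete convolution, Q_j = Σ (P_i / 10 mm) · U_{j−i}.
At t = 12 h (j=4): Q = (21.8/10)·18.5 + (33.3/10)·25.6 + (31.8/10)·35.6 = 239 m³/s.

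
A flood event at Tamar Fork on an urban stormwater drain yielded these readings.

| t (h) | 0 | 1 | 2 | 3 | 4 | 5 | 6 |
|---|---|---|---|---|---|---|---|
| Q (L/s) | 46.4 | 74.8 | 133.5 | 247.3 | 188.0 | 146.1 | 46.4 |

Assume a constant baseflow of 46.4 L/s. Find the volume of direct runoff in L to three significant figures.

V ≈ 2.01 × 10^6 L

Direct-runoff ordinates (Q − Q_b): 0.0, 28.4, 87.1, 200.9, 141.6, 99.7, 0.0 L/s.
ΣQ_DR = 557.7 L/s.
With Δt = 1 h = 3600 s, V = ΣQ_DR · Δt = 557.7 × 3600 = 2.01 × 10^6 L.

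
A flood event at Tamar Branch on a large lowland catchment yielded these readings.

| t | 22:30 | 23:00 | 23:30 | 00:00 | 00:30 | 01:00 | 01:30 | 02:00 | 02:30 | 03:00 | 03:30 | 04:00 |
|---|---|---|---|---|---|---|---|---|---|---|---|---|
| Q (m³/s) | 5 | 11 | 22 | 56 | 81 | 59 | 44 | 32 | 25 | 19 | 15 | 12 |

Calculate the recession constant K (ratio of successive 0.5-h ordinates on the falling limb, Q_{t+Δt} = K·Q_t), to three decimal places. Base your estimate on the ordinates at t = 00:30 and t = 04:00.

K ≈ 0.761

Using the recession-limb readings at t = 00:30 and t = 04:00: Q falls from 81 to 12 m³/s over 7 intervals.
K = (Q₂/Q₁)^(1/7) = (12/81)^(1/7) = 0.761.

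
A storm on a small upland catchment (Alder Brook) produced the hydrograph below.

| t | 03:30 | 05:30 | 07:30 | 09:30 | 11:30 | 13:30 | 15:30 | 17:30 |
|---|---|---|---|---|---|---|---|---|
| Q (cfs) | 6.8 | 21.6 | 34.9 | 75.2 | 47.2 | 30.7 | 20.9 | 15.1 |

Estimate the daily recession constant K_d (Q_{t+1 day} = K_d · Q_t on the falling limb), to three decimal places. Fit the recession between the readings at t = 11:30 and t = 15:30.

K_d ≈ 0.008

Between t = 11:30 and t = 15:30 the flow falls from 47.2 to 20.9 cfs over 2×2 h = 4 h.
Per-interval ratio K = (20.9/47.2)^(1/2) = 0.6654; K_d = K^(24/2) = 0.008.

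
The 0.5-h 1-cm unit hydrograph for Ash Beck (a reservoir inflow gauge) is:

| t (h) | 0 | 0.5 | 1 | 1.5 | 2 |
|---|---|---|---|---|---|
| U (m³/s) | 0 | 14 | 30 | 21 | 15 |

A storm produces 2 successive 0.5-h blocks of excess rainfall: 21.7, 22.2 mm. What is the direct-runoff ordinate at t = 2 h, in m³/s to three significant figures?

By discrete convolution, Q_j = Σ (P_i / 10 mm) · U_{j−i}.
At t = 2 h (j=4): Q = (21.7/10)·15 + (22.2/10)·21 = 79.2 m³/s.

Q ≈ 79.2 m³/s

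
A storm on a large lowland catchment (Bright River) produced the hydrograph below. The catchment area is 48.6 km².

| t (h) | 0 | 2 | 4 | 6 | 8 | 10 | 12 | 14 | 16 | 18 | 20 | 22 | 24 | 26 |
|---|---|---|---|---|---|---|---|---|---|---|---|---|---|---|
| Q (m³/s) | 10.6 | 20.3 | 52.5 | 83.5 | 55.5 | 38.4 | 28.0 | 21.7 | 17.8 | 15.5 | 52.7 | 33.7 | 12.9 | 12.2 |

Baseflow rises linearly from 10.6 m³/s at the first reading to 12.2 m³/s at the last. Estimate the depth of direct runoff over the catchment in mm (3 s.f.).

d ≈ 43.8 mm

Direct runoff: 0.00, 9.58, 41.65, 72.53, 44.41, 27.18, 16.66, 10.24, 6.22, 3.79, 40.87, 21.75, 0.82, 0.00 m³/s; ΣQ_DR = 295.7 m³/s.
V = ΣQ_DR · Δt = 295.7 × 7200 s = 2.129 × 10^6 m³.
Over A = 48.6 km², depth = V / A = 43.8 mm.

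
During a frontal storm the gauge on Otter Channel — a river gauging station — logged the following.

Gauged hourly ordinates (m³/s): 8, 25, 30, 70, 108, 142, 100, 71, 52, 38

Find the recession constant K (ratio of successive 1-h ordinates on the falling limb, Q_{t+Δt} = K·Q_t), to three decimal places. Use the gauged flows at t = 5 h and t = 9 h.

K ≈ 0.719

Using the recession-limb readings at t = 5 h and t = 9 h: Q falls from 142 to 38 m³/s over 4 intervals.
K = (Q₂/Q₁)^(1/4) = (38/142)^(1/4) = 0.719.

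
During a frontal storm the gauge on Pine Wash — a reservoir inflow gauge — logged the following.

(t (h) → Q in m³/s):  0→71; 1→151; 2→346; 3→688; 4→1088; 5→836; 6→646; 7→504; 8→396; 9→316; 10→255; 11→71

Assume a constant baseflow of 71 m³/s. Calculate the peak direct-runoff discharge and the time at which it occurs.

Q_p = 1017.0 m³/s at t = 4 h

Subtracting baseflow gives direct-runoff ordinates: 0.0, 80.0, 275.0, 617.0, 1017.0, 765.0, 575.0, 433.0, 325.0, 245.0, 184.0, 0.0 m³/s.
The maximum is 1017.0 m³/s, occurring at the reading for t = 4 h.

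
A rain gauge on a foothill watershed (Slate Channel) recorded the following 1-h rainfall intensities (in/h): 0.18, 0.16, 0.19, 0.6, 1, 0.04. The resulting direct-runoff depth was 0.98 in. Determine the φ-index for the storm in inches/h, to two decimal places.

Only the 2 blocks with intensity above φ contribute runoff: 0.6, 1 in/h.
Σ(I−φ)·Δt = d  ⇒  (0.6+1 − 2φ)·1 = 0.98
φ = (1.600 − 0.98/1) / 2 = 0.31 in/h.

φ ≈ 0.31 in/h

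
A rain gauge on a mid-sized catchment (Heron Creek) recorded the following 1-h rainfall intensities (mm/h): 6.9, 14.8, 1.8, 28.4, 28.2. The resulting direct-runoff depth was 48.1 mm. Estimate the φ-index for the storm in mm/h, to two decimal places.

Only the 3 blocks with intensity above φ contribute runoff: 14.8, 28.4, 28.2 mm/h.
Σ(I−φ)·Δt = d  ⇒  (14.8+28.4+28.2 − 3φ)·1 = 48.1
φ = (71.40 − 48.1/1) / 3 = 7.77 mm/h.

φ ≈ 7.77 mm/h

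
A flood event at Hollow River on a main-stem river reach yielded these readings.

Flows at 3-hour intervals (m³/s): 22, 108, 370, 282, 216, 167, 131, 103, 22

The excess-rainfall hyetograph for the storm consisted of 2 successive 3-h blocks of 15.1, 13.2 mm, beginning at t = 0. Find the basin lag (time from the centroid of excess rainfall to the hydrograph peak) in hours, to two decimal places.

t_L ≈ 3.10 h

Centroid of excess rainfall: t_c = Σ P_i·t̄_i / ΣP_i = 2.8993 h (block centres at 1.5, 4.5 h).
Hydrograph peak occurs at t = 6 h, so basin lag t_L = 6 − 2.8993 = 3.10 h.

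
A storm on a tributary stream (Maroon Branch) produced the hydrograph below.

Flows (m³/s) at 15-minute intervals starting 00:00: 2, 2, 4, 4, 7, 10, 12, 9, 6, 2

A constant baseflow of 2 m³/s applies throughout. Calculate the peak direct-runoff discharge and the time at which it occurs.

Subtracting baseflow gives direct-runoff ordinates: 0.0, 0.0, 2.0, 2.0, 5.0, 8.0, 10.0, 7.0, 4.0, 0.0 m³/s.
The maximum is 10.0 m³/s, occurring at the reading for t = 01:30.

Q_p = 10.0 m³/s at t = 01:30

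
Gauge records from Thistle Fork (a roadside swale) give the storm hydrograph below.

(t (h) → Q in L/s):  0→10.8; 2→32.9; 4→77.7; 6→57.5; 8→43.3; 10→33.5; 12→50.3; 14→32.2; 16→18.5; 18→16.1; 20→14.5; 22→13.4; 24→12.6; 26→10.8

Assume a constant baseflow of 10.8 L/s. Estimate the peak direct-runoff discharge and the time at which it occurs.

Q_p = 66.9 L/s at t = 4 h

Subtracting baseflow gives direct-runoff ordinates: 0.0, 22.1, 66.9, 46.7, 32.5, 22.7, 39.5, 21.4, 7.7, 5.3, 3.7, 2.6, 1.8, 0.0 L/s.
The maximum is 66.9 L/s, occurring at the reading for t = 4 h.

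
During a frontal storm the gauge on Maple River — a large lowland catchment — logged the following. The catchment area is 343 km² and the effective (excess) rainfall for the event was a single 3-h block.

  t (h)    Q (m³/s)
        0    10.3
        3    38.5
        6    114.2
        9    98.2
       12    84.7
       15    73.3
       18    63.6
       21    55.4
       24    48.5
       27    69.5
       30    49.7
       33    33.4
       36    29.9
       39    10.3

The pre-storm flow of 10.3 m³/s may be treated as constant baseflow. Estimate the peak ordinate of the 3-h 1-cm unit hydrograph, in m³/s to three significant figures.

Direct runoff: 0.0, 28.2, 103.9, 87.9, 74.4, 63.0, 53.3, 45.1, 38.2, 59.2, 39.4, 23.1, 19.6, 0.0 m³/s; ΣQ_DR = 635.3 m³/s, peak = 103.9 m³/s.
Runoff depth d = ΣQ_DR·Δt / A = 635.3 × 10800 / (343 km²) = 20.00 mm.
The 1-cm UH is the DRH scaled by (10 mm)/d, so U_p = 103.9 × 10/20.00 = 51.9 m³/s.

U_p ≈ 51.9 m³/s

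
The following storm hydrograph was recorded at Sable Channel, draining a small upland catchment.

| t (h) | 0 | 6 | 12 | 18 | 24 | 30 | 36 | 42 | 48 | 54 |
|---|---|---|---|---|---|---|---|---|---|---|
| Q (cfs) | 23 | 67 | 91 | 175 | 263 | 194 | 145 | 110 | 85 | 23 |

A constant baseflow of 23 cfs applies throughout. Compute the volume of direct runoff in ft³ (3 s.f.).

Direct-runoff ordinates (Q − Q_b): 0.0, 44.0, 68.0, 152.0, 240.0, 171.0, 122.0, 87.0, 62.0, 0.0 cfs.
ΣQ_DR = 946.0 cfs.
With Δt = 6 h = 21600 s, V = ΣQ_DR · Δt = 946.0 × 21600 = 2.04 × 10^7 ft³.

V ≈ 2.04 × 10^7 ft³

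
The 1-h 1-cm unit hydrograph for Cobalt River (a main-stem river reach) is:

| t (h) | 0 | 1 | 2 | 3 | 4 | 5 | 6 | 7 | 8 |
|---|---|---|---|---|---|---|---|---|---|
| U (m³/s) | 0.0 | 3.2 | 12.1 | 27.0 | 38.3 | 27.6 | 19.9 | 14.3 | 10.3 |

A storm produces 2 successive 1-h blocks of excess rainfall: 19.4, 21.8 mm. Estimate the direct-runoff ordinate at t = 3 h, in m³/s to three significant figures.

Q ≈ 78.8 m³/s

By discrete convolution, Q_j = Σ (P_i / 10 mm) · U_{j−i}.
At t = 3 h (j=3): Q = (19.4/10)·27.0 + (21.8/10)·12.1 = 78.8 m³/s.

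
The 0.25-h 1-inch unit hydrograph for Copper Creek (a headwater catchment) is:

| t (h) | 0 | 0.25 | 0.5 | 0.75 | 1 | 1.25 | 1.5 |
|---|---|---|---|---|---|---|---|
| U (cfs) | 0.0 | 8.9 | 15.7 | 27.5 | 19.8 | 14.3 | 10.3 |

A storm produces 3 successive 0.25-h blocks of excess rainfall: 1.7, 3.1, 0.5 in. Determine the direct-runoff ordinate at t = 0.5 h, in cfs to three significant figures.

Q ≈ 54.3 cfs

By discrete convolution, Q_j = Σ (P_i / 1 in) · U_{j−i}.
At t = 0.5 h (j=2): Q = (1.7/1)·15.7 + (3.1/1)·8.9 + (0.5/1)·0.0 = 54.3 cfs.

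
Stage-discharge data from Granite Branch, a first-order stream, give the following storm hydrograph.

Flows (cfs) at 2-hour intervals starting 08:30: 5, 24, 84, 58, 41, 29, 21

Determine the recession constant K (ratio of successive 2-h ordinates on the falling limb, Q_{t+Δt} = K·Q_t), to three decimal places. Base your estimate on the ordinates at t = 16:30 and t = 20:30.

K ≈ 0.716

Using the recession-limb readings at t = 16:30 and t = 20:30: Q falls from 41 to 21 cfs over 2 intervals.
K = (Q₂/Q₁)^(1/2) = (21/41)^(1/2) = 0.716.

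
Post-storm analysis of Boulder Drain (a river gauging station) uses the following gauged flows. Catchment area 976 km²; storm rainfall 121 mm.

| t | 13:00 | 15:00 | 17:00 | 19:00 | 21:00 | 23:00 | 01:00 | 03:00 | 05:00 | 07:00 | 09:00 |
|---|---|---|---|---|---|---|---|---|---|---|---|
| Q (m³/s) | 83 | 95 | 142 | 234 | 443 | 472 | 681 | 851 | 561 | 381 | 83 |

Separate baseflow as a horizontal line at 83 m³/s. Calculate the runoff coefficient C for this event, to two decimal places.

ΣQ_DR = 3113 m³/s; V = ΣQ_DR·Δt = 2.241 × 10^7 m³.
Runoff depth d = V / A = 22.96 mm.
C = d / P = 22.96 / 121 = 0.19.

C ≈ 0.19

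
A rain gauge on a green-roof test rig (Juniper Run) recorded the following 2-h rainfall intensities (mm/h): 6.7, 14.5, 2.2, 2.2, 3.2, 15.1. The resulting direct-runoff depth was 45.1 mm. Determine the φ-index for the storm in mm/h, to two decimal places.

φ ≈ 4.58 mm/h

Only the 3 blocks with intensity above φ contribute runoff: 6.7, 14.5, 15.1 mm/h.
Σ(I−φ)·Δt = d  ⇒  (6.7+14.5+15.1 − 3φ)·2 = 45.1
φ = (36.30 − 45.1/2) / 3 = 4.58 mm/h.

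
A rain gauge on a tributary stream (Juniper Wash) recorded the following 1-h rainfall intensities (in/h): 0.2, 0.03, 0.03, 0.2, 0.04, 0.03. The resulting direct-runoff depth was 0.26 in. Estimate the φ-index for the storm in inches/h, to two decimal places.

Only the 2 blocks with intensity above φ contribute runoff: 0.2, 0.2 in/h.
Σ(I−φ)·Δt = d  ⇒  (0.2+0.2 − 2φ)·1 = 0.26
φ = (0.4000 − 0.26/1) / 2 = 0.07 in/h.

φ ≈ 0.07 in/h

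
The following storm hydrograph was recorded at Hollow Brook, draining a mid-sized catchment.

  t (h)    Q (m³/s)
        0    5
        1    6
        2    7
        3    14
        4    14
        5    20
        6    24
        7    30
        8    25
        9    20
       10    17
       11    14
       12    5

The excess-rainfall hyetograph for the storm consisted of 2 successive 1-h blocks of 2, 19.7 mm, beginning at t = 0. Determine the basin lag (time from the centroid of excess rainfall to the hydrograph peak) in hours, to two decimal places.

t_L ≈ 5.59 h

Centroid of excess rainfall: t_c = Σ P_i·t̄_i / ΣP_i = 1.4078 h (block centres at 0.5, 1.5 h).
Hydrograph peak occurs at t = 7 h, so basin lag t_L = 7 − 1.4078 = 5.59 h.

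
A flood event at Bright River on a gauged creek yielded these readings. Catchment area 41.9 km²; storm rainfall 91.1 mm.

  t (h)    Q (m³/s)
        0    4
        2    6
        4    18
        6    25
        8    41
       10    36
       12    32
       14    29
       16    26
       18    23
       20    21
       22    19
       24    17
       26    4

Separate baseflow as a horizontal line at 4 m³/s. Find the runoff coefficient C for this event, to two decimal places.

C ≈ 0.46

ΣQ_DR = 245.0 m³/s; V = ΣQ_DR·Δt = 1.764 × 10^6 m³.
Runoff depth d = V / A = 42.10 mm.
C = d / P = 42.10 / 91.1 = 0.46.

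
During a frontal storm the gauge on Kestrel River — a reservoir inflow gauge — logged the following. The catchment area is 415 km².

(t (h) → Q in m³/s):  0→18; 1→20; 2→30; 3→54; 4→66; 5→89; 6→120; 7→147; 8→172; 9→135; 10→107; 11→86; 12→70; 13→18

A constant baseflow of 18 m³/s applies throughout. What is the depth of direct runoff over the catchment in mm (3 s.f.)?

d ≈ 7.63 mm

Direct runoff: 0.0, 2.0, 12.0, 36.0, 48.0, 71.0, 102.0, 129.0, 154.0, 117.0, 89.0, 68.0, 52.0, 0.0 m³/s; ΣQ_DR = 880.0 m³/s.
V = ΣQ_DR · Δt = 880.0 × 3600 s = 3.168 × 10^6 m³.
Over A = 415 km², depth = V / A = 7.63 mm.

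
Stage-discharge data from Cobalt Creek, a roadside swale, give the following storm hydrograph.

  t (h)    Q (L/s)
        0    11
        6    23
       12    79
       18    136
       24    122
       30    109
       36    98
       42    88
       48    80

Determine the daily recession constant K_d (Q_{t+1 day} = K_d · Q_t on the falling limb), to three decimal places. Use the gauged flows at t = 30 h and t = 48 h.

Between t = 30 h and t = 48 h the flow falls from 109 to 80 L/s over 3×6 h = 18 h.
Per-interval ratio K = (80/109)^(1/3) = 0.9020; K_d = K^(24/6) = 0.662.

K_d ≈ 0.662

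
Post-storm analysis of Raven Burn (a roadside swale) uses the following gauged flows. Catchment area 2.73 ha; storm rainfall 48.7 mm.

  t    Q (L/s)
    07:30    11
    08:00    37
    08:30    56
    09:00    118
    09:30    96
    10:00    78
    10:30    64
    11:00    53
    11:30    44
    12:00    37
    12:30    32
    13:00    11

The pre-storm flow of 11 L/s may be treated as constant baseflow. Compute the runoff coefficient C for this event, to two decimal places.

C ≈ 0.68

ΣQ_DR = 505.0 L/s; V = ΣQ_DR·Δt = 9.090 × 10^5 L.
Runoff depth d = V / A = 33.30 mm.
C = d / P = 33.30 / 48.7 = 0.68.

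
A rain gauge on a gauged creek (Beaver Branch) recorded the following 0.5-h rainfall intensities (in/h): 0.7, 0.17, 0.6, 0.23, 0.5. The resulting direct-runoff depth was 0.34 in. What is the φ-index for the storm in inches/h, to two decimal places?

Only the 3 blocks with intensity above φ contribute runoff: 0.7, 0.6, 0.5 in/h.
Σ(I−φ)·Δt = d  ⇒  (0.7+0.6+0.5 − 3φ)·0.5 = 0.34
φ = (1.800 − 0.34/0.5) / 3 = 0.37 in/h.

φ ≈ 0.37 in/h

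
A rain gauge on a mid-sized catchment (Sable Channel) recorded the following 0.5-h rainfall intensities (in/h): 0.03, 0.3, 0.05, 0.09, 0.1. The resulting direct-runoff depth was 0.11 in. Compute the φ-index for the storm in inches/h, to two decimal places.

φ ≈ 0.09 in/h

Only the 2 blocks with intensity above φ contribute runoff: 0.3, 0.1 in/h.
Σ(I−φ)·Δt = d  ⇒  (0.3+0.1 − 2φ)·0.5 = 0.11
φ = (0.4000 − 0.11/0.5) / 2 = 0.09 in/h.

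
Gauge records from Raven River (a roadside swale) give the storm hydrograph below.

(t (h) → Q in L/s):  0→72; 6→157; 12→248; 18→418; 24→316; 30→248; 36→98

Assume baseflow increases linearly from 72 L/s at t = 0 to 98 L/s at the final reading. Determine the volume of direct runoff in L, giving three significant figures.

Direct-runoff ordinates (Q − Q_b): 0.00, 80.67, 167.33, 333.00, 226.67, 154.33, 0.00 L/s.
ΣQ_DR = 962.0 L/s.
With Δt = 6 h = 21600 s, V = ΣQ_DR · Δt = 962.0 × 21600 = 2.08 × 10^7 L.

V ≈ 2.08 × 10^7 L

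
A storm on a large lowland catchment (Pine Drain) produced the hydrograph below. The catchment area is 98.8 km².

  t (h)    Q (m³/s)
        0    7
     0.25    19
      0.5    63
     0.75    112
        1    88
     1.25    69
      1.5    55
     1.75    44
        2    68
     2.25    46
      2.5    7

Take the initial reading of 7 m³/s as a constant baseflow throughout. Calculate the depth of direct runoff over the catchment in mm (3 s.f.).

Direct runoff: 0.0, 12.0, 56.0, 105.0, 81.0, 62.0, 48.0, 37.0, 61.0, 39.0, 0.0 m³/s; ΣQ_DR = 501.0 m³/s.
V = ΣQ_DR · Δt = 501.0 × 900 s = 4.509 × 10^5 m³.
Over A = 98.8 km², depth = V / A = 4.56 mm.

d ≈ 4.56 mm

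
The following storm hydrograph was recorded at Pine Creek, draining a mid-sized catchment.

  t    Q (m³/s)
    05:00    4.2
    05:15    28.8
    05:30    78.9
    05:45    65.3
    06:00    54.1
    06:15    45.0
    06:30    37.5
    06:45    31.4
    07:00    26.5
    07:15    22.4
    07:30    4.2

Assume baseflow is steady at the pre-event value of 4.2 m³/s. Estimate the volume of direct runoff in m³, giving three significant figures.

Direct-runoff ordinates (Q − Q_b): 0.0, 24.6, 74.7, 61.1, 49.9, 40.8, 33.3, 27.2, 22.3, 18.2, 0.0 m³/s.
ΣQ_DR = 352.1 m³/s.
With Δt = 0.25 h = 900 s, V = ΣQ_DR · Δt = 352.1 × 900 = 3.17 × 10^5 m³.

V ≈ 3.17 × 10^5 m³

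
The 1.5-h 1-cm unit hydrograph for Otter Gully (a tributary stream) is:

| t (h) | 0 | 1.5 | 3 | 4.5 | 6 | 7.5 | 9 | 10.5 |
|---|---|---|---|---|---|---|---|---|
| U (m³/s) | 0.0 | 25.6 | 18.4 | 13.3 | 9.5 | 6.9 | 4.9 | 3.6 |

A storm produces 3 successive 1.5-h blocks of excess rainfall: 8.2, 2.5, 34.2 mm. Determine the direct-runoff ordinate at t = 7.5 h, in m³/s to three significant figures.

By discrete convolution, Q_j = Σ (P_i / 10 mm) · U_{j−i}.
At t = 7.5 h (j=5): Q = (8.2/10)·6.9 + (2.5/10)·9.5 + (34.2/10)·13.3 = 53.5 m³/s.

Q ≈ 53.5 m³/s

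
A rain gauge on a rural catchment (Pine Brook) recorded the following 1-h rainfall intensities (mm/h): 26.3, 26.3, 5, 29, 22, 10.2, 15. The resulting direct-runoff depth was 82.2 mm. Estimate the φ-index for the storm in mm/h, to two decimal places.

φ ≈ 7.77 mm/h

Only the 6 blocks with intensity above φ contribute runoff: 26.3, 26.3, 29, 22, 10.2, 15 mm/h.
Σ(I−φ)·Δt = d  ⇒  (26.3+26.3+29+22+10.2+15 − 6φ)·1 = 82.2
φ = (128.8 − 82.2/1) / 6 = 7.77 mm/h.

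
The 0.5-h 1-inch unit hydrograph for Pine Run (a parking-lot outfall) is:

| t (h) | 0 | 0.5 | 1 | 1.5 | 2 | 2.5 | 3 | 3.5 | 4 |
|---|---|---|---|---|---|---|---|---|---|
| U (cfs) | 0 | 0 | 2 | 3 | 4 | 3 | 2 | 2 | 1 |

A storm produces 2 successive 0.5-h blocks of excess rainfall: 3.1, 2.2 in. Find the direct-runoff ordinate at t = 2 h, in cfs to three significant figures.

Q ≈ 19.0 cfs

By discrete convolution, Q_j = Σ (P_i / 1 in) · U_{j−i}.
At t = 2 h (j=4): Q = (3.1/1)·4 + (2.2/1)·3 = 19.0 cfs.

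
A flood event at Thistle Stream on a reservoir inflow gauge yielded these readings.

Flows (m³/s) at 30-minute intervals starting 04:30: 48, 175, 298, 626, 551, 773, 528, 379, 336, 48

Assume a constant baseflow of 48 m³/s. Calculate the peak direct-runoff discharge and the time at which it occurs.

Q_p = 725.0 m³/s at t = 07:00

Subtracting baseflow gives direct-runoff ordinates: 0.0, 127.0, 250.0, 578.0, 503.0, 725.0, 480.0, 331.0, 288.0, 0.0 m³/s.
The maximum is 725.0 m³/s, occurring at the reading for t = 07:00.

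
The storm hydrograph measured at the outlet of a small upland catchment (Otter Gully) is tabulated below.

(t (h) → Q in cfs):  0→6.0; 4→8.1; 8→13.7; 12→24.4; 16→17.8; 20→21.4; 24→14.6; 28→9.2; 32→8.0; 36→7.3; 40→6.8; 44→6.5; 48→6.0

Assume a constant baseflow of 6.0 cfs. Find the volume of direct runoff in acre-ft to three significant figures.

V ≈ 23.7 acre-ft

Direct-runoff ordinates (Q − Q_b): 0.0, 2.1, 7.7, 18.4, 11.8, 15.4, 8.6, 3.2, 2.0, 1.3, 0.8, 0.5, 0.0 cfs.
ΣQ_DR = 71.80 cfs.
With Δt = 4 h = 14400 s, V = ΣQ_DR · Δt = 71.80 × 14400 = 1.03 × 10^6 ft³ = 23.7 acre-ft.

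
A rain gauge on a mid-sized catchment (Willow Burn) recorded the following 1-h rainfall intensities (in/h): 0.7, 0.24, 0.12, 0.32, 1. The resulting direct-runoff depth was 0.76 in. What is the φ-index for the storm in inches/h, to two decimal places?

Only the 2 blocks with intensity above φ contribute runoff: 0.7, 1 in/h.
Σ(I−φ)·Δt = d  ⇒  (0.7+1 − 2φ)·1 = 0.76
φ = (1.700 − 0.76/1) / 2 = 0.47 in/h.

φ ≈ 0.47 in/h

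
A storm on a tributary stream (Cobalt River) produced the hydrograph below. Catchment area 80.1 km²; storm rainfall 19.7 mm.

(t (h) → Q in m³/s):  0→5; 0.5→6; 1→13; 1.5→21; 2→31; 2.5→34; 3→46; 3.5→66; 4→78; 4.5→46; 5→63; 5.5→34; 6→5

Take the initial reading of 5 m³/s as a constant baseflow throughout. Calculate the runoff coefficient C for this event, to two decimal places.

ΣQ_DR = 383.0 m³/s; V = ΣQ_DR·Δt = 6.894 × 10^5 m³.
Runoff depth d = V / A = 8.607 mm.
C = d / P = 8.607 / 19.7 = 0.44.

C ≈ 0.44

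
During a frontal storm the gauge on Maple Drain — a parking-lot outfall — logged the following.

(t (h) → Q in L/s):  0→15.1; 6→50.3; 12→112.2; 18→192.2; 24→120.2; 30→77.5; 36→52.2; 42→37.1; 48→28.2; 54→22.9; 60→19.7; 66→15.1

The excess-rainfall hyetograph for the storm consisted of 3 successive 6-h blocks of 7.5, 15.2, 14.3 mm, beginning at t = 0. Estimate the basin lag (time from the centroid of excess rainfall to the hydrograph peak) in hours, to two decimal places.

t_L ≈ 7.90 h

Centroid of excess rainfall: t_c = Σ P_i·t̄_i / ΣP_i = 10.1027 h (block centres at 3, 9, 15 h).
Hydrograph peak occurs at t = 18 h, so basin lag t_L = 18 − 10.1027 = 7.90 h.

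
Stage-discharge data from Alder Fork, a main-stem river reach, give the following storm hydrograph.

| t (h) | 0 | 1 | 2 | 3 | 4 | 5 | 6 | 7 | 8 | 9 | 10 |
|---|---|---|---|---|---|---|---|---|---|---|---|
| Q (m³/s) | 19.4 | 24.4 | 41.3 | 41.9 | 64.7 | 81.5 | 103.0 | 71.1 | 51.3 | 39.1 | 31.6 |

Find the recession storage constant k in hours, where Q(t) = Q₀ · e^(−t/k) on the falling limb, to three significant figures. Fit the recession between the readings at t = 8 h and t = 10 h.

k ≈ 4.13 h

On the falling limb, Q drops from 51.3 to 31.6 m³/s between t = 8 h and t = 10 h (Δt = 2 h).
k = −Δt / ln(Q₂/Q₁) = −2 / ln(31.6/51.3) = 4.13 h.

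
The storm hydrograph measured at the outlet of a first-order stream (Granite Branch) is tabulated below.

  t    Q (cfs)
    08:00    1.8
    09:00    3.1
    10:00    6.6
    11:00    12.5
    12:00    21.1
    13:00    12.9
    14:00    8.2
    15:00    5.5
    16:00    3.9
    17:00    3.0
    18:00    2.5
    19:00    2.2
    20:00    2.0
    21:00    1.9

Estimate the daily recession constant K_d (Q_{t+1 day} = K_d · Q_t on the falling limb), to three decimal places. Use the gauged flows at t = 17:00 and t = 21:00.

Between t = 17:00 and t = 21:00 the flow falls from 3.0 to 1.9 cfs over 4×1 h = 4 h.
Per-interval ratio K = (1.9/3.0)^(1/4) = 0.8921; K_d = K^(24/1) = 0.065.

K_d ≈ 0.065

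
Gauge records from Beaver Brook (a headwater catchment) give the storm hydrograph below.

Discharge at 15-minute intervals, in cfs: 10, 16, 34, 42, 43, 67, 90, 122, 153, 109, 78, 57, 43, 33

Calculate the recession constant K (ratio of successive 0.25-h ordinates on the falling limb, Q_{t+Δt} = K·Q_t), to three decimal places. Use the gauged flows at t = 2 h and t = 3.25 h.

K ≈ 0.736

Using the recession-limb readings at t = 2 h and t = 3.25 h: Q falls from 153 to 33 cfs over 5 intervals.
K = (Q₂/Q₁)^(1/5) = (33/153)^(1/5) = 0.736.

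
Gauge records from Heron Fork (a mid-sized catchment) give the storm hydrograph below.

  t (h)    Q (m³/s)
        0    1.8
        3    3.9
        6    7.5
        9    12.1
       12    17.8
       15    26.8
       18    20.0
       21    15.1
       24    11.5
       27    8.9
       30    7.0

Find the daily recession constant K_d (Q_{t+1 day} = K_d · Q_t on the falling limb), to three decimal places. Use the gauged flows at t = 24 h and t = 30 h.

K_d ≈ 0.137

Between t = 24 h and t = 30 h the flow falls from 11.5 to 7.0 m³/s over 2×3 h = 6 h.
Per-interval ratio K = (7.0/11.5)^(1/2) = 0.7802; K_d = K^(24/3) = 0.137.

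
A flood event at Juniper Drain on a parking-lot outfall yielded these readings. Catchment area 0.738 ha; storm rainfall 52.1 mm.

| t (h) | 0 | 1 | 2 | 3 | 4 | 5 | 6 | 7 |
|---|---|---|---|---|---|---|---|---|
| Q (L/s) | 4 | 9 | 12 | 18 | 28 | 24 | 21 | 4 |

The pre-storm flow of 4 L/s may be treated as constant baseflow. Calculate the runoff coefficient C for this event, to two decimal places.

ΣQ_DR = 88.00 L/s; V = ΣQ_DR·Δt = 3.168 × 10^5 L.
Runoff depth d = V / A = 42.93 mm.
C = d / P = 42.93 / 52.1 = 0.82.

C ≈ 0.82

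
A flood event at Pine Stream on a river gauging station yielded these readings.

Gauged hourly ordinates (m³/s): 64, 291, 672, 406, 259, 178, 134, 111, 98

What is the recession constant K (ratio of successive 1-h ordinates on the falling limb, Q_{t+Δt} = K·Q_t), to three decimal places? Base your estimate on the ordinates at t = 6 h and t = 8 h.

Using the recession-limb readings at t = 6 h and t = 8 h: Q falls from 134 to 98 m³/s over 2 intervals.
K = (Q₂/Q₁)^(1/2) = (98/134)^(1/2) = 0.855.

K ≈ 0.855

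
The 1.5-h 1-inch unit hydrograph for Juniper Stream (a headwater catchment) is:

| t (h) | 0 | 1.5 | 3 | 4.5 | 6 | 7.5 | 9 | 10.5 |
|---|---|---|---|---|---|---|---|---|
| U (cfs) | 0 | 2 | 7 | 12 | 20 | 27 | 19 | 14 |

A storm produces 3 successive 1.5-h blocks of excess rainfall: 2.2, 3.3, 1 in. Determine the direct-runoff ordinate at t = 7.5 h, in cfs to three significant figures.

By discrete convolution, Q_j = Σ (P_i / 1 in) · U_{j−i}.
At t = 7.5 h (j=5): Q = (2.2/1)·27 + (3.3/1)·20 + (1/1)·12 = 137 cfs.

Q ≈ 137 cfs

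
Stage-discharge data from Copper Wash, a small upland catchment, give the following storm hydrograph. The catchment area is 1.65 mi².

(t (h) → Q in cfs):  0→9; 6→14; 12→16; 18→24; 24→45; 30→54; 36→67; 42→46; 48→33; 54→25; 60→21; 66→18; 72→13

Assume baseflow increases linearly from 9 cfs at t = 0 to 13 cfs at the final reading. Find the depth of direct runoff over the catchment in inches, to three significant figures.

Direct runoff: 0.00, 4.67, 6.33, 14.00, 34.67, 43.33, 56.00, 34.67, 21.33, 13.00, 8.67, 5.33, 0.00 cfs; ΣQ_DR = 242.0 cfs.
V = ΣQ_DR · Δt = 242.0 × 21600 s = 5.227 × 10^6 ft³.
Over A = 1.65 mi², depth = V / A = 1.36 in.

d ≈ 1.36 in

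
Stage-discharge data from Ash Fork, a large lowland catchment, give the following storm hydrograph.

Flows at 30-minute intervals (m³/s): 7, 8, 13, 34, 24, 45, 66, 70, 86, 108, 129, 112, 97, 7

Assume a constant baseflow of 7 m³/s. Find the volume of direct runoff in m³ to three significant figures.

V ≈ 1.27 × 10^6 m³

Direct-runoff ordinates (Q − Q_b): 0.0, 1.0, 6.0, 27.0, 17.0, 38.0, 59.0, 63.0, 79.0, 101.0, 122.0, 105.0, 90.0, 0.0 m³/s.
ΣQ_DR = 708.0 m³/s.
With Δt = 0.5 h = 1800 s, V = ΣQ_DR · Δt = 708.0 × 1800 = 1.27 × 10^6 m³.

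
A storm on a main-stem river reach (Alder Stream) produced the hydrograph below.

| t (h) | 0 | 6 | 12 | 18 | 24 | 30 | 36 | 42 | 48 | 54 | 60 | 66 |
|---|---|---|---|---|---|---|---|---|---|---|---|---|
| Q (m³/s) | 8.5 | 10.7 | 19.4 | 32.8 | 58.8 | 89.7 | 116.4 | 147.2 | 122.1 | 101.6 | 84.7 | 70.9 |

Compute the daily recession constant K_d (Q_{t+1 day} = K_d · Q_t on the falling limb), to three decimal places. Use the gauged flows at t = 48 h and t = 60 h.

K_d ≈ 0.481

Between t = 48 h and t = 60 h the flow falls from 122.1 to 84.7 m³/s over 2×6 h = 12 h.
Per-interval ratio K = (84.7/122.1)^(1/2) = 0.8329; K_d = K^(24/6) = 0.481.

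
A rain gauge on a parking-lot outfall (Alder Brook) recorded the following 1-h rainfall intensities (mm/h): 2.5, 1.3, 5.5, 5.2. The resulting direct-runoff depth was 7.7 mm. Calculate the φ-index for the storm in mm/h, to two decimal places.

φ ≈ 1.83 mm/h

Only the 3 blocks with intensity above φ contribute runoff: 2.5, 5.5, 5.2 mm/h.
Σ(I−φ)·Δt = d  ⇒  (2.5+5.5+5.2 − 3φ)·1 = 7.7
φ = (13.20 − 7.7/1) / 3 = 1.83 mm/h.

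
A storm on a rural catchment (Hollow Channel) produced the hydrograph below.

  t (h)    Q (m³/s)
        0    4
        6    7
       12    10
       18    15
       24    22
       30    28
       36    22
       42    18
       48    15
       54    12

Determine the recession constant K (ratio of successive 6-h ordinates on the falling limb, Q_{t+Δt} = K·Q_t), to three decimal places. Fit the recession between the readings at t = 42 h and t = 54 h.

Using the recession-limb readings at t = 42 h and t = 54 h: Q falls from 18 to 12 m³/s over 2 intervals.
K = (Q₂/Q₁)^(1/2) = (12/18)^(1/2) = 0.816.

K ≈ 0.816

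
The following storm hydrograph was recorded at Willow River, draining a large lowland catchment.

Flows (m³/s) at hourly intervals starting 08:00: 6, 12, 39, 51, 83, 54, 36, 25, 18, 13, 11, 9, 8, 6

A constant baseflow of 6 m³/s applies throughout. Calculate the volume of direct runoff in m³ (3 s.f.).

V ≈ 1.03 × 10^6 m³

Direct-runoff ordinates (Q − Q_b): 0.0, 6.0, 33.0, 45.0, 77.0, 48.0, 30.0, 19.0, 12.0, 7.0, 5.0, 3.0, 2.0, 0.0 m³/s.
ΣQ_DR = 287.0 m³/s.
With Δt = 1 h = 3600 s, V = ΣQ_DR · Δt = 287.0 × 3600 = 1.03 × 10^6 m³.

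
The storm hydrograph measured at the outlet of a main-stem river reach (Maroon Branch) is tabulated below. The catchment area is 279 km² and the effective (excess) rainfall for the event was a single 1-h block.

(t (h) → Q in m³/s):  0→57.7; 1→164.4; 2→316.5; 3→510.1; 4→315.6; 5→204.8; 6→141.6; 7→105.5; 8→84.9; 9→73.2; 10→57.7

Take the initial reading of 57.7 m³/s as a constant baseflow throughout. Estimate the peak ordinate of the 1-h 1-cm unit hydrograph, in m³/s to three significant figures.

U_p ≈ 251 m³/s

Direct runoff: 0.0, 106.7, 258.8, 452.4, 257.9, 147.1, 83.9, 47.8, 27.2, 15.5, 0.0 m³/s; ΣQ_DR = 1397 m³/s, peak = 452.4 m³/s.
Runoff depth d = ΣQ_DR·Δt / A = 1397 × 3600 / (279 km²) = 18.03 mm.
The 1-cm UH is the DRH scaled by (10 mm)/d, so U_p = 452.4 × 10/18.03 = 251 m³/s.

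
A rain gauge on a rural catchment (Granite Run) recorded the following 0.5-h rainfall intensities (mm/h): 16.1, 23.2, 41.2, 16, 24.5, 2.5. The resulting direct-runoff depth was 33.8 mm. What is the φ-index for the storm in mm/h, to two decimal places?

Only the 5 blocks with intensity above φ contribute runoff: 16.1, 23.2, 41.2, 16, 24.5 mm/h.
Σ(I−φ)·Δt = d  ⇒  (16.1+23.2+41.2+16+24.5 − 5φ)·0.5 = 33.8
φ = (121.0 − 33.8/0.5) / 5 = 10.68 mm/h.

φ ≈ 10.68 mm/h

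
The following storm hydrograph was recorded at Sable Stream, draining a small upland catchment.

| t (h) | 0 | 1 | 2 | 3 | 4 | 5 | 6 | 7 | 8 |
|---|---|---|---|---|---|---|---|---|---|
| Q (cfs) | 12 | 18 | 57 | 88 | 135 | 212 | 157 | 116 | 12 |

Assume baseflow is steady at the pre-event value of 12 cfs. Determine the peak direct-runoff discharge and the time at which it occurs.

Q_p = 200.0 cfs at t = 5 h

Subtracting baseflow gives direct-runoff ordinates: 0.0, 6.0, 45.0, 76.0, 123.0, 200.0, 145.0, 104.0, 0.0 cfs.
The maximum is 200.0 cfs, occurring at the reading for t = 5 h.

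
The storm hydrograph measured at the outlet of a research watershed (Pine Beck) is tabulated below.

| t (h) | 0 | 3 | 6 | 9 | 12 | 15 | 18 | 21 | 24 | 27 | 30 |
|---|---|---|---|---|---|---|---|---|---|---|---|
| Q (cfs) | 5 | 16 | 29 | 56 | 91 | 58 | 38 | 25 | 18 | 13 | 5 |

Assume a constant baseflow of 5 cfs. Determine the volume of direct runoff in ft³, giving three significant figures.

Direct-runoff ordinates (Q − Q_b): 0.0, 11.0, 24.0, 51.0, 86.0, 53.0, 33.0, 20.0, 13.0, 8.0, 0.0 cfs.
ΣQ_DR = 299.0 cfs.
With Δt = 3 h = 10800 s, V = ΣQ_DR · Δt = 299.0 × 10800 = 3.23 × 10^6 ft³.

V ≈ 3.23 × 10^6 ft³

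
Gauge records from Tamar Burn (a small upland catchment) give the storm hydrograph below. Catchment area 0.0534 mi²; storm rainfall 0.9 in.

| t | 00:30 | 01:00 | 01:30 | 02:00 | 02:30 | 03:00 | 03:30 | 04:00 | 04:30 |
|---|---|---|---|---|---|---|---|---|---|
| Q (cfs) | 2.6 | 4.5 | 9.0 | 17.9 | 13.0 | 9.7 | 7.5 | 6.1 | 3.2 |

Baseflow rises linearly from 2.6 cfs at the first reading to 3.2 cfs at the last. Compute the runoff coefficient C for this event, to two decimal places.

ΣQ_DR = 47.40 cfs; V = ΣQ_DR·Δt = 85320 ft³.
Runoff depth d = V / A = 0.6877 in.
C = d / P = 0.6877 / 0.9 = 0.76.

C ≈ 0.76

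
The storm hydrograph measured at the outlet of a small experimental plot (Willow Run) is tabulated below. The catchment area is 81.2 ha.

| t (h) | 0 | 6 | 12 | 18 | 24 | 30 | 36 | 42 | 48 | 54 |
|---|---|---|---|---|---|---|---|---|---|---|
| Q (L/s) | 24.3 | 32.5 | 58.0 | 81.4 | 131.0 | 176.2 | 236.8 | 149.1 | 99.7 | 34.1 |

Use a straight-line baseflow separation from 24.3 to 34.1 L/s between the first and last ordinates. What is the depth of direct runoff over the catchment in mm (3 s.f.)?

d ≈ 19.4 mm

Direct runoff: 0.00, 7.11, 31.52, 53.83, 102.34, 146.46, 205.97, 117.18, 66.69, 0.00 L/s; ΣQ_DR = 731.1 L/s.
V = ΣQ_DR · Δt = 731.1 × 21600 s = 1.579 × 10^7 L.
Over A = 81.2 ha, depth = V / A = 19.4 mm.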